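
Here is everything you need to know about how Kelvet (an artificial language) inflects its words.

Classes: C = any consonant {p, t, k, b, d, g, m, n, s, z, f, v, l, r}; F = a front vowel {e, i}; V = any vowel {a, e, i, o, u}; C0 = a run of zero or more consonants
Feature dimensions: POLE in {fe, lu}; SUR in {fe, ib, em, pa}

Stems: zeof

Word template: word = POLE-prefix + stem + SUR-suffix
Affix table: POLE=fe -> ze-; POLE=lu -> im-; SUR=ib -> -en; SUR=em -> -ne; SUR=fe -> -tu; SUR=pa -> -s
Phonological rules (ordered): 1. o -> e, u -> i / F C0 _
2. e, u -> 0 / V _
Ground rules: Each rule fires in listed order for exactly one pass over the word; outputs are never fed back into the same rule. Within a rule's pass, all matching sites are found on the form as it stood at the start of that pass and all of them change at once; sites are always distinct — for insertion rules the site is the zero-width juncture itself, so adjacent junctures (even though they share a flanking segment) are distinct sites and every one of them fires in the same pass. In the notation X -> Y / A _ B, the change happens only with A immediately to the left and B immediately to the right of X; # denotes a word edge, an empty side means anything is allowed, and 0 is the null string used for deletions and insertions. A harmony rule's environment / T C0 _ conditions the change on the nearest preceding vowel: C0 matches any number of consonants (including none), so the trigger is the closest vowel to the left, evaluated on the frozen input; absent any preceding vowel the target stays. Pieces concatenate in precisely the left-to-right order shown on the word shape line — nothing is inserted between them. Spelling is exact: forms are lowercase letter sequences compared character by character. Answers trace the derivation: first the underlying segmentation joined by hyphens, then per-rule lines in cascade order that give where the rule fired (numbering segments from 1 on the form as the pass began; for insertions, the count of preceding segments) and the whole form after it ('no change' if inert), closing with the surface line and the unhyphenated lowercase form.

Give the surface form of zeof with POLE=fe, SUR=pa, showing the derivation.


underlying: ze-zeof-s
1. o -> e, u -> i / F C0 _: fires at position(s) 5: zezeefs
2. e, u -> 0 / V _: fires at position(s) 5: zezefs
surface: zezefs


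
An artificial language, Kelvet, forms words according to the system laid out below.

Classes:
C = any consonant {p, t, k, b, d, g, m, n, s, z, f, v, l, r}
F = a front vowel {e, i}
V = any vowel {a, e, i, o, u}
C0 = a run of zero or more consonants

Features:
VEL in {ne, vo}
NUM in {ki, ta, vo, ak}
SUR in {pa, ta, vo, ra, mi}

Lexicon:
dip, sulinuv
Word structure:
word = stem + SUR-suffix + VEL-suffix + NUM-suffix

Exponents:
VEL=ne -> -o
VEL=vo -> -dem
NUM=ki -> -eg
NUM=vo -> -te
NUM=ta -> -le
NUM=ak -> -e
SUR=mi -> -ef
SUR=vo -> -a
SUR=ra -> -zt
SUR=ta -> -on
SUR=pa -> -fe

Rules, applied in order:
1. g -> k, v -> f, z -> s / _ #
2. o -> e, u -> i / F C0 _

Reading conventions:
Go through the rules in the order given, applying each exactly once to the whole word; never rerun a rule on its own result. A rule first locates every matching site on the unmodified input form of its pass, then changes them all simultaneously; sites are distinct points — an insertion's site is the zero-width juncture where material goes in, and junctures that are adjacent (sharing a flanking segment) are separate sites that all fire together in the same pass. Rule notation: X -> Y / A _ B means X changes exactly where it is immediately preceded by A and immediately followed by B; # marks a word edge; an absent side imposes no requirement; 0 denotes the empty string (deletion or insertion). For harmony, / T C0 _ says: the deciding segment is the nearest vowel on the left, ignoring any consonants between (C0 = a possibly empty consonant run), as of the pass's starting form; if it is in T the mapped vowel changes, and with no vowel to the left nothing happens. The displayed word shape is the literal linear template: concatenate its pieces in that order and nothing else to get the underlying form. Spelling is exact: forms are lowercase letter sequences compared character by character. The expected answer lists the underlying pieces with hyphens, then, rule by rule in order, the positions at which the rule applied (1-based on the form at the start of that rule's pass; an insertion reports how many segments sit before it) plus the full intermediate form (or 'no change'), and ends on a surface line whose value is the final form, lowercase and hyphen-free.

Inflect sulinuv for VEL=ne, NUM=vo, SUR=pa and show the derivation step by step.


underlying: sulinuv-fe-o-te
1. g -> k, v -> f, z -> s / _ #: no change
2. o -> e, u -> i / F C0 _: fires at position(s) 6, 10: sulinivfeete
surface: sulinivfeete


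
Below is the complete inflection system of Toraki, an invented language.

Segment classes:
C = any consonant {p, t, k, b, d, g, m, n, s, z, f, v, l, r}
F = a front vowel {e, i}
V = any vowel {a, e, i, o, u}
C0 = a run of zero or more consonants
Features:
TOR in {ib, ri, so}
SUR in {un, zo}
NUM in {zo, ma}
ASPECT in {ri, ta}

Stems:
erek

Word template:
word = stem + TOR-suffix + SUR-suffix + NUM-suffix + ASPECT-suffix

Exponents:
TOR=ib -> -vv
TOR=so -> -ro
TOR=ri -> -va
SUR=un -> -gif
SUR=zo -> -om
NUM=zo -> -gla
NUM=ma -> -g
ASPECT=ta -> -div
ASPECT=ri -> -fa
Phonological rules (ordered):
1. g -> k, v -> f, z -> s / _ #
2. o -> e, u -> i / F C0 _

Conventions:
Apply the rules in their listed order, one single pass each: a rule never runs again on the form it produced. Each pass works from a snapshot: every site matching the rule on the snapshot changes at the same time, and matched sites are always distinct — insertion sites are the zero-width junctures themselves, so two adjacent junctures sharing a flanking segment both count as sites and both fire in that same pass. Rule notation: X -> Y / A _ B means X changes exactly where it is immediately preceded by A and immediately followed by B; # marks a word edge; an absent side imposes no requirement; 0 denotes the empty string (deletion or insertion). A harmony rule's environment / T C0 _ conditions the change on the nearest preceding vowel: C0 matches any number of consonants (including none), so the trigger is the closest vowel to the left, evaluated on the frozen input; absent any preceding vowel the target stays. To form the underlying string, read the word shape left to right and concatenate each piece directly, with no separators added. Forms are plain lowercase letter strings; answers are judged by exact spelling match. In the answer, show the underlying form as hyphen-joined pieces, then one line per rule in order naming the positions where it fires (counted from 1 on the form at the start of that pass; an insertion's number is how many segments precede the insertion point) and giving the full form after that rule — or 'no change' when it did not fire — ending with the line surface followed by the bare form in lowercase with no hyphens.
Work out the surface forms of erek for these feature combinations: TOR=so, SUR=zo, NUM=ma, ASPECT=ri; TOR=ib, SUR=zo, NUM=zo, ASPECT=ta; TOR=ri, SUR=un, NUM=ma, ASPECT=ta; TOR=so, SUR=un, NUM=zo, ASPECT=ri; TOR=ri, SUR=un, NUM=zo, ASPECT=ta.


cell TOR=so, SUR=zo, NUM=ma, ASPECT=ri:
underlying: erek-ro-om-g-fa
1. g -> k, v -> f, z -> s / _ #: no change
2. o -> e, u -> i / F C0 _: fires at position(s) 6: erekreomgfa
surface: erekreomgfa

cell TOR=ib, SUR=zo, NUM=zo, ASPECT=ta:
underlying: erek-vv-om-gla-div
1. g -> k, v -> f, z -> s / _ #: fires at position(s) 14: erekvvomgladif
2. o -> e, u -> i / F C0 _: fires at position(s) 7: erekvvemgladif
surface: erekvvemgladif

cell TOR=ri, SUR=un, NUM=ma, ASPECT=ta:
underlying: erek-va-gif-g-div
1. g -> k, v -> f, z -> s / _ #: fires at position(s) 13: erekvagifgdif
2. o -> e, u -> i / F C0 _: no change
surface: erekvagifgdif

cell TOR=so, SUR=un, NUM=zo, ASPECT=ri:
underlying: erek-ro-gif-gla-fa
1. g -> k, v -> f, z -> s / _ #: no change
2. o -> e, u -> i / F C0 _: fires at position(s) 6: erekregifglafa
surface: erekregifglafa

cell TOR=ri, SUR=un, NUM=zo, ASPECT=ta:
underlying: erek-va-gif-gla-div
1. g -> k, v -> f, z -> s / _ #: fires at position(s) 15: erekvagifgladif
2. o -> e, u -> i / F C0 _: no change
surface: erekvagifgladif


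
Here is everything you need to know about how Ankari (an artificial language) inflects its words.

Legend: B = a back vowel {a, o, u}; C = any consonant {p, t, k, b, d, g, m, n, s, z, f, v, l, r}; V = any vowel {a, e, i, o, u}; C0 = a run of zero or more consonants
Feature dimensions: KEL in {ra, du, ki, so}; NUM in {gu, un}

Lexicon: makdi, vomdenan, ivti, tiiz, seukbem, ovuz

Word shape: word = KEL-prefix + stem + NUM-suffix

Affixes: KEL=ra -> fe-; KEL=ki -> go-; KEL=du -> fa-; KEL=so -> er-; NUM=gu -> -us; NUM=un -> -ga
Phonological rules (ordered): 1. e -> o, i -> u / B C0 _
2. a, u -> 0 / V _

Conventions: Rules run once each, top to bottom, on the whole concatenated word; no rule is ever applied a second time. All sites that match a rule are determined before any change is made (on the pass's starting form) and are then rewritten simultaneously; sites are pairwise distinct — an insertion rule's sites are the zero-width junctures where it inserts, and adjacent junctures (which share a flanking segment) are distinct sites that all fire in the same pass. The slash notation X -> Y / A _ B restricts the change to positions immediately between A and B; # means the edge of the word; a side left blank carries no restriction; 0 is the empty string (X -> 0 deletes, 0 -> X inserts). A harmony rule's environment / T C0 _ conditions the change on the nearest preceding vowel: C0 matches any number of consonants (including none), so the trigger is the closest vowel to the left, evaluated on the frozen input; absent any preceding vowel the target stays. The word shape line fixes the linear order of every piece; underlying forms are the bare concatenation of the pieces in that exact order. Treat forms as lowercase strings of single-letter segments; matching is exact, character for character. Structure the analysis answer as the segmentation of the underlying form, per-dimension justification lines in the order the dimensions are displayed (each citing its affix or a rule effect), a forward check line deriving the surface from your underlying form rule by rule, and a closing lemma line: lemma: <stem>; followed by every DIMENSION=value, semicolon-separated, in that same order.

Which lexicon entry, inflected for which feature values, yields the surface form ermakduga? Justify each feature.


underlying: er-makdi-ga
KEL=so - signalled by the affix er-
NUM=un - signalled by the affix -ga
check: ermakdiga -> ermakduga -> ermakduga
lemma: makdi; KEL=so; NUM=un


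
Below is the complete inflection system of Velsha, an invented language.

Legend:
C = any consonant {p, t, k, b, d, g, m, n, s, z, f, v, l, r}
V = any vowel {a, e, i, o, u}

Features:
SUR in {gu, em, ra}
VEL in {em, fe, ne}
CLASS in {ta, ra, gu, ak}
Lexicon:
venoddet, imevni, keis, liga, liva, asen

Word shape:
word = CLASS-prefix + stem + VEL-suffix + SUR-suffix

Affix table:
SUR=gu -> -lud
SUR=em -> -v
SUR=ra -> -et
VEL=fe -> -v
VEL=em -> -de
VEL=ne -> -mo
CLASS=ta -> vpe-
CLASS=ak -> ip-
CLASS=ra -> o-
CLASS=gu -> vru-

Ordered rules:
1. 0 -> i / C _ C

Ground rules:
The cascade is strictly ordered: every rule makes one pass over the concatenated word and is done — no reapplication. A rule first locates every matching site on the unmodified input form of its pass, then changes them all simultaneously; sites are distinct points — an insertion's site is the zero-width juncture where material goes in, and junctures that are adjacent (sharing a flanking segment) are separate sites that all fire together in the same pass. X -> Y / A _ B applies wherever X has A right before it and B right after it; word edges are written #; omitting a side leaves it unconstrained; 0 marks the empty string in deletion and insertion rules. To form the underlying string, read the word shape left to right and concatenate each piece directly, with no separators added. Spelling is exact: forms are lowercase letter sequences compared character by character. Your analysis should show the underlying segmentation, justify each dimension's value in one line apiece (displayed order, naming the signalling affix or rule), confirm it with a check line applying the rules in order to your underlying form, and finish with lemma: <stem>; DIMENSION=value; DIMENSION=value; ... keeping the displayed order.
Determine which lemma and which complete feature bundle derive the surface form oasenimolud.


underlying: o-asen-mo-lud
SUR=gu - signalled by the affix -lud
VEL=ne - signalled by the affix -mo
CLASS=ra - signalled by the affix o-
check: oasenmolud -> oasenimolud
lemma: asen; SUR=gu; VEL=ne; CLASS=ra


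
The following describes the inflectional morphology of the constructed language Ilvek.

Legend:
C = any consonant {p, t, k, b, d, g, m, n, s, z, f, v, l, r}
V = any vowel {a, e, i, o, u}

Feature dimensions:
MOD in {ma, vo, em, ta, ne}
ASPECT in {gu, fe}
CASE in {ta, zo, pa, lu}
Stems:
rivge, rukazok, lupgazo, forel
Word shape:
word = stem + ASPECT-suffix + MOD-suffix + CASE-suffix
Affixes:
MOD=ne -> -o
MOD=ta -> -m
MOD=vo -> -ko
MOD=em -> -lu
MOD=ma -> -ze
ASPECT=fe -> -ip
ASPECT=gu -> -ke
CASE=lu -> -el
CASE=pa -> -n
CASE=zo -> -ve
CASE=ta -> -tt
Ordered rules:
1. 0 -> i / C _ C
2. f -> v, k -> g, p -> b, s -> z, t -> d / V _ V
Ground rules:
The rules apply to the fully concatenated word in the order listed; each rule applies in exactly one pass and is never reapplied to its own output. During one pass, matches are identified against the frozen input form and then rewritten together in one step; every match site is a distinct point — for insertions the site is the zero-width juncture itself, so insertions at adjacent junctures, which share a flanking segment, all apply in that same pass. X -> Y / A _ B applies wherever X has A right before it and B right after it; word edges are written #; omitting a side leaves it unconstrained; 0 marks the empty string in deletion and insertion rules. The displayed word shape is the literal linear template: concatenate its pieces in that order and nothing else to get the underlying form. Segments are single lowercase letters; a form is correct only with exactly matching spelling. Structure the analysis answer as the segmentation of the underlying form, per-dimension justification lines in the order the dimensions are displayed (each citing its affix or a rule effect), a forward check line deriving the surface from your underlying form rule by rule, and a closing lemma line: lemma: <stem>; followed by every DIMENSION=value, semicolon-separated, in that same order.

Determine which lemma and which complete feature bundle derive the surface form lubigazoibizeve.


underlying: lupgazo-ip-ze-ve
MOD=ma - signalled by the affix -ze
ASPECT=fe - signalled by the affix -ip
CASE=zo - signalled by the affix -ve
check: lupgazoipzeve -> lupigazoipizeve -> lubigazoibizeve
lemma: lupgazo; MOD=ma; ASPECT=fe; CASE=zo


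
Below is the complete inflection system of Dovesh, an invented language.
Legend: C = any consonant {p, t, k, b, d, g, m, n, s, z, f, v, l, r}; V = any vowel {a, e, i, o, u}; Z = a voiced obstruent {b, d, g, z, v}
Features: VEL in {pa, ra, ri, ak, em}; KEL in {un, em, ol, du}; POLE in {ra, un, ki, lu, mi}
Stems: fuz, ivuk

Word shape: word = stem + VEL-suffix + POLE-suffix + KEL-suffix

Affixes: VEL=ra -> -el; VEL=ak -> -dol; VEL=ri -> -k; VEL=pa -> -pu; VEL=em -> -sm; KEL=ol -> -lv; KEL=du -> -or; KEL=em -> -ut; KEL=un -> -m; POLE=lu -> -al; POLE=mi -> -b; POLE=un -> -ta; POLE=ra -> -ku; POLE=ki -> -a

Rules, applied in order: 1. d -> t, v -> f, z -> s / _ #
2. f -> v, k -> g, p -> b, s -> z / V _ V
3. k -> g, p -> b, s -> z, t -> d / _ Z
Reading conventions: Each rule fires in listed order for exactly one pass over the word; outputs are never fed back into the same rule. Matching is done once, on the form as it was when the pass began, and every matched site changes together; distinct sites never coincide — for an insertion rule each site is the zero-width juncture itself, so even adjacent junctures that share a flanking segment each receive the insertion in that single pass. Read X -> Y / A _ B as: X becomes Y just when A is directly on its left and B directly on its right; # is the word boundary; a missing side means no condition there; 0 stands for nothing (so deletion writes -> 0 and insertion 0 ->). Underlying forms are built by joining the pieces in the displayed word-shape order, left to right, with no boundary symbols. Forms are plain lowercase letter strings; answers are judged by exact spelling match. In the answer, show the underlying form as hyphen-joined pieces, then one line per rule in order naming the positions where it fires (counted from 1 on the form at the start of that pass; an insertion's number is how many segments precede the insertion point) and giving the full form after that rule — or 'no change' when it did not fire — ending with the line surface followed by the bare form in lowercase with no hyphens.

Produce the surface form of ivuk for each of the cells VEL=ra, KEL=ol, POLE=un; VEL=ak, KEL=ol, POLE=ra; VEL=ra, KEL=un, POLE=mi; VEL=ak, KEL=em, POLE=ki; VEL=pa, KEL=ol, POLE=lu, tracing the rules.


cell VEL=ra, KEL=ol, POLE=un:
underlying: ivuk-el-ta-lv
1. d -> t, v -> f, z -> s / _ #: fires at position(s) 10: ivukeltalf
2. f -> v, k -> g, p -> b, s -> z / V _ V: fires at position(s) 4: ivugeltalf
3. k -> g, p -> b, s -> z, t -> d / _ Z: no change
surface: ivugeltalf

cell VEL=ak, KEL=ol, POLE=ra:
underlying: ivuk-dol-ku-lv
1. d -> t, v -> f, z -> s / _ #: fires at position(s) 11: ivukdolkulf
2. f -> v, k -> g, p -> b, s -> z / V _ V: no change
3. k -> g, p -> b, s -> z, t -> d / _ Z: fires at position(s) 4: ivugdolkulf
surface: ivugdolkulf

cell VEL=ra, KEL=un, POLE=mi:
underlying: ivuk-el-b-m
1. d -> t, v -> f, z -> s / _ #: no change
2. f -> v, k -> g, p -> b, s -> z / V _ V: fires at position(s) 4: ivugelbm
3. k -> g, p -> b, s -> z, t -> d / _ Z: no change
surface: ivugelbm

cell VEL=ak, KEL=em, POLE=ki:
underlying: ivuk-dol-a-ut
1. d -> t, v -> f, z -> s / _ #: no change
2. f -> v, k -> g, p -> b, s -> z / V _ V: no change
3. k -> g, p -> b, s -> z, t -> d / _ Z: fires at position(s) 4: ivugdolaut
surface: ivugdolaut

cell VEL=pa, KEL=ol, POLE=lu:
underlying: ivuk-pu-al-lv
1. d -> t, v -> f, z -> s / _ #: fires at position(s) 10: ivukpuallf
2. f -> v, k -> g, p -> b, s -> z / V _ V: no change
3. k -> g, p -> b, s -> z, t -> d / _ Z: no change
surface: ivukpuallf


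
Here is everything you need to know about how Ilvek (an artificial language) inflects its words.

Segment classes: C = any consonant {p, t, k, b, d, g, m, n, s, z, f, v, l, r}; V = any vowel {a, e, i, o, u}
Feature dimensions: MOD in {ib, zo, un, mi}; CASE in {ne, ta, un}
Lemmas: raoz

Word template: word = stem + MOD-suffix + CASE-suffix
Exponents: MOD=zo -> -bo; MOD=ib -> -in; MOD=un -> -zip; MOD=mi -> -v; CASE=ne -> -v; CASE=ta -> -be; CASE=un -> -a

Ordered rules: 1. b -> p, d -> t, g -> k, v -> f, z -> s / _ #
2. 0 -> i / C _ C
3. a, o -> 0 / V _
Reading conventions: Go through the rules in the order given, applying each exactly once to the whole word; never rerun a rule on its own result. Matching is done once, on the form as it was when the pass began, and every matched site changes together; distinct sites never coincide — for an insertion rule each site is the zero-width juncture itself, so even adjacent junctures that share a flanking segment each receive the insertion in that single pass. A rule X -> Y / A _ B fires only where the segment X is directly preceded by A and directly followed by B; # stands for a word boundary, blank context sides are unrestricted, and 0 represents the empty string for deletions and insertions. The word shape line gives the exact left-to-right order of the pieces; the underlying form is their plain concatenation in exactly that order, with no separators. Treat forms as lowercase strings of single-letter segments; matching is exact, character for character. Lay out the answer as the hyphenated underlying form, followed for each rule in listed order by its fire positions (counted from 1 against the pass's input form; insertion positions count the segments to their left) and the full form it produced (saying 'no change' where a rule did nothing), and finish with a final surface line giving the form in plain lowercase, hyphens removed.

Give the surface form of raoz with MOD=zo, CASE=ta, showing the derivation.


underlying: raoz-bo-be
1. b -> p, d -> t, g -> k, v -> f, z -> s / _ #: no change
2. 0 -> i / C _ C: inserts after position(s) 4: raozibobe
3. a, o -> 0 / V _: fires at position(s) 3: razibobe
surface: razibobe


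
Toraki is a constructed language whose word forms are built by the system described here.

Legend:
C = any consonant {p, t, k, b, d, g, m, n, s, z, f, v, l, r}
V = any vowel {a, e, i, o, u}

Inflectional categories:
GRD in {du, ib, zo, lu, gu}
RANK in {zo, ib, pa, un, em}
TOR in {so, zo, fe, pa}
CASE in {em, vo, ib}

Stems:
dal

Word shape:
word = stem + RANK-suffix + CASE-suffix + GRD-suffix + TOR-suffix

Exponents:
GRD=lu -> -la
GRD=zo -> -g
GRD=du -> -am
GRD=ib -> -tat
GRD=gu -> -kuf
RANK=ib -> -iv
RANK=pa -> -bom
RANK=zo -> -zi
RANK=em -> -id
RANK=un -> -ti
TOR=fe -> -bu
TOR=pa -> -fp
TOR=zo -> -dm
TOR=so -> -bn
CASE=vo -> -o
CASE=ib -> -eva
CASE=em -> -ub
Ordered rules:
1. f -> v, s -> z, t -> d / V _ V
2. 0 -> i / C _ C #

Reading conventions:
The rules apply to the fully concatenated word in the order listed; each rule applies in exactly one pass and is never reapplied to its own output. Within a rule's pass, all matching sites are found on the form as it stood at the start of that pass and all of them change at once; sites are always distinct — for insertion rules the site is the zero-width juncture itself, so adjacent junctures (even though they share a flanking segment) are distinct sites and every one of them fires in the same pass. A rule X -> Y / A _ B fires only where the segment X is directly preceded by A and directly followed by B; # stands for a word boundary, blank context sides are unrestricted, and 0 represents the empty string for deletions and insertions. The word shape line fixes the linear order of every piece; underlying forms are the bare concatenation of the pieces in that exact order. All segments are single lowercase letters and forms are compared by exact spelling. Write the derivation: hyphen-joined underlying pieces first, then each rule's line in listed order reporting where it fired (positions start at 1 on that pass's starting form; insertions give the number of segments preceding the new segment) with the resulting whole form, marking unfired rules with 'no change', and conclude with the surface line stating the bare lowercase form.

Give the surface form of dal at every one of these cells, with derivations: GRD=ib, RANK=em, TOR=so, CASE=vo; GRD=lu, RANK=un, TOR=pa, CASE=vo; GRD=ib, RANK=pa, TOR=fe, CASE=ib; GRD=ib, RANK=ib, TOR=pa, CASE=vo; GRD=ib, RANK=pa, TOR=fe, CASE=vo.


cell GRD=ib, RANK=em, TOR=so, CASE=vo:
underlying: dal-id-o-tat-bn
1. f -> v, s -> z, t -> d / V _ V: fires at position(s) 7: dalidodatbn
2. 0 -> i / C _ C #: inserts after position(s) 10: dalidodatbin
surface: dalidodatbin

cell GRD=lu, RANK=un, TOR=pa, CASE=vo:
underlying: dal-ti-o-la-fp
1. f -> v, s -> z, t -> d / V _ V: no change
2. 0 -> i / C _ C #: inserts after position(s) 9: daltiolafip
surface: daltiolafip

cell GRD=ib, RANK=pa, TOR=fe, CASE=ib:
underlying: dal-bom-eva-tat-bu
1. f -> v, s -> z, t -> d / V _ V: fires at position(s) 10: dalbomevadatbu
2. 0 -> i / C _ C #: no change
surface: dalbomevadatbu

cell GRD=ib, RANK=ib, TOR=pa, CASE=vo:
underlying: dal-iv-o-tat-fp
1. f -> v, s -> z, t -> d / V _ V: fires at position(s) 7: dalivodatfp
2. 0 -> i / C _ C #: inserts after position(s) 10: dalivodatfip
surface: dalivodatfip

cell GRD=ib, RANK=pa, TOR=fe, CASE=vo:
underlying: dal-bom-o-tat-bu
1. f -> v, s -> z, t -> d / V _ V: fires at position(s) 8: dalbomodatbu
2. 0 -> i / C _ C #: no change
surface: dalbomodatbu


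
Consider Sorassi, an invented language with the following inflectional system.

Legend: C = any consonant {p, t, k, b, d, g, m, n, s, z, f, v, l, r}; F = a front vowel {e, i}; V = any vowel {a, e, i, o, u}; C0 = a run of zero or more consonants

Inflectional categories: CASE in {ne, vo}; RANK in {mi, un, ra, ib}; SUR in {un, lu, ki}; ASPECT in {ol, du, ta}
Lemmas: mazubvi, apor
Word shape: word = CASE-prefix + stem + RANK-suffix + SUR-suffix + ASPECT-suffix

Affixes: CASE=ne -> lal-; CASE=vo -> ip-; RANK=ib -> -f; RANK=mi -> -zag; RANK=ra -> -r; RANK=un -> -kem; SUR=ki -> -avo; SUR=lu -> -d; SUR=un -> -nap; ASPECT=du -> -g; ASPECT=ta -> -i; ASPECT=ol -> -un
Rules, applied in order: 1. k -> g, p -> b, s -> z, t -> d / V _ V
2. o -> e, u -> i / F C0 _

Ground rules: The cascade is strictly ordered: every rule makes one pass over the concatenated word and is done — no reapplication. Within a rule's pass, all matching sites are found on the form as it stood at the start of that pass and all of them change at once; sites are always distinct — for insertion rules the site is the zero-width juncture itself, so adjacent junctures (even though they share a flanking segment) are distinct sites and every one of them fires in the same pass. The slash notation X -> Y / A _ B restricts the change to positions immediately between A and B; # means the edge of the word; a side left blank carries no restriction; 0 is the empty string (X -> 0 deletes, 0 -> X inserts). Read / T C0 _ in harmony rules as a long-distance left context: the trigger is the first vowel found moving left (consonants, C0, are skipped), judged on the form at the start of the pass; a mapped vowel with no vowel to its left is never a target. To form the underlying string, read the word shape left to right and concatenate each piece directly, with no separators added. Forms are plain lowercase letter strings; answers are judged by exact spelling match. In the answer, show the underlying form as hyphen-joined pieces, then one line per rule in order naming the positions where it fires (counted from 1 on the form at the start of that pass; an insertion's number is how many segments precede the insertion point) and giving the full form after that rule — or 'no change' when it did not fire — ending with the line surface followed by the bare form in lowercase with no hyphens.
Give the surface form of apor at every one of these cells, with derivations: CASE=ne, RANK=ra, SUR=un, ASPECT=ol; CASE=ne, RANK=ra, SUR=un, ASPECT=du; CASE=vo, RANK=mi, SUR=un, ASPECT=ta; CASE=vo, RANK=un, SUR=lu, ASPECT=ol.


cell CASE=ne, RANK=ra, SUR=un, ASPECT=ol:
underlying: lal-apor-r-nap-un
1. k -> g, p -> b, s -> z, t -> d / V _ V: fires at position(s) 5, 11: lalaborrnabun
2. o -> e, u -> i / F C0 _: no change
surface: lalaborrnabun

cell CASE=ne, RANK=ra, SUR=un, ASPECT=du:
underlying: lal-apor-r-nap-g
1. k -> g, p -> b, s -> z, t -> d / V _ V: fires at position(s) 5: lalaborrnapg
2. o -> e, u -> i / F C0 _: no change
surface: lalaborrnapg

cell CASE=vo, RANK=mi, SUR=un, ASPECT=ta:
underlying: ip-apor-zag-nap-i
1. k -> g, p -> b, s -> z, t -> d / V _ V: fires at position(s) 2, 4, 12: ibaborzagnabi
2. o -> e, u -> i / F C0 _: no change
surface: ibaborzagnabi

cell CASE=vo, RANK=un, SUR=lu, ASPECT=ol:
underlying: ip-apor-kem-d-un
1. k -> g, p -> b, s -> z, t -> d / V _ V: fires at position(s) 2, 4: ibaborkemdun
2. o -> e, u -> i / F C0 _: fires at position(s) 11: ibaborkemdin
surface: ibaborkemdin


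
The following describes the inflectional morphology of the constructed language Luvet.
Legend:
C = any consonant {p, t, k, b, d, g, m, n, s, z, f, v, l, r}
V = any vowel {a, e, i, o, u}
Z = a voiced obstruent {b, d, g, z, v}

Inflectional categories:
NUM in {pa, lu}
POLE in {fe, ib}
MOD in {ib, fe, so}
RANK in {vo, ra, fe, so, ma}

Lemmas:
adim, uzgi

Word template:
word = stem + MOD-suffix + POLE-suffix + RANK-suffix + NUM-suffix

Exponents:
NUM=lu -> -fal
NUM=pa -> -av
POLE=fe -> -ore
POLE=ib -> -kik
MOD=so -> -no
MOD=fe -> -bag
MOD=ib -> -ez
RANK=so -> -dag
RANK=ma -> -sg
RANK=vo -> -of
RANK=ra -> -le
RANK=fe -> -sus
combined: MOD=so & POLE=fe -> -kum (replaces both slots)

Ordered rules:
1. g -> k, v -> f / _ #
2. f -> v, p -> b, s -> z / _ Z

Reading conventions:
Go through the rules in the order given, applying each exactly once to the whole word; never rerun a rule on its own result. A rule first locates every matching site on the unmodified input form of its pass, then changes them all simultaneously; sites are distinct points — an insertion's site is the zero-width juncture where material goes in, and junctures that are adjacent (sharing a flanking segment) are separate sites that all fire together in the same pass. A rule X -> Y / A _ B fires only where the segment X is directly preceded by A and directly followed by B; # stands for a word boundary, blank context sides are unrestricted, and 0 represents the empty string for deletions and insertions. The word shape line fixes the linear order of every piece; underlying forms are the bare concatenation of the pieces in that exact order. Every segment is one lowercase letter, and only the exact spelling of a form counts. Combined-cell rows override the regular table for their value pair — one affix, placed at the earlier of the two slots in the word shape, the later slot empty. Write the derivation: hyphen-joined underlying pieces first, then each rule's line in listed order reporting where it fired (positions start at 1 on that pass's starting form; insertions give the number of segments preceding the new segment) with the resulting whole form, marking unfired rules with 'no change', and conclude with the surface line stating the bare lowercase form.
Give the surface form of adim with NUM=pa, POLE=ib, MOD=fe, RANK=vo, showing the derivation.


underlying: adim-bag-kik-of-av
1. g -> k, v -> f / _ #: fires at position(s) 14: adimbagkikofaf
2. f -> v, p -> b, s -> z / _ Z: no change
surface: adimbagkikofaf


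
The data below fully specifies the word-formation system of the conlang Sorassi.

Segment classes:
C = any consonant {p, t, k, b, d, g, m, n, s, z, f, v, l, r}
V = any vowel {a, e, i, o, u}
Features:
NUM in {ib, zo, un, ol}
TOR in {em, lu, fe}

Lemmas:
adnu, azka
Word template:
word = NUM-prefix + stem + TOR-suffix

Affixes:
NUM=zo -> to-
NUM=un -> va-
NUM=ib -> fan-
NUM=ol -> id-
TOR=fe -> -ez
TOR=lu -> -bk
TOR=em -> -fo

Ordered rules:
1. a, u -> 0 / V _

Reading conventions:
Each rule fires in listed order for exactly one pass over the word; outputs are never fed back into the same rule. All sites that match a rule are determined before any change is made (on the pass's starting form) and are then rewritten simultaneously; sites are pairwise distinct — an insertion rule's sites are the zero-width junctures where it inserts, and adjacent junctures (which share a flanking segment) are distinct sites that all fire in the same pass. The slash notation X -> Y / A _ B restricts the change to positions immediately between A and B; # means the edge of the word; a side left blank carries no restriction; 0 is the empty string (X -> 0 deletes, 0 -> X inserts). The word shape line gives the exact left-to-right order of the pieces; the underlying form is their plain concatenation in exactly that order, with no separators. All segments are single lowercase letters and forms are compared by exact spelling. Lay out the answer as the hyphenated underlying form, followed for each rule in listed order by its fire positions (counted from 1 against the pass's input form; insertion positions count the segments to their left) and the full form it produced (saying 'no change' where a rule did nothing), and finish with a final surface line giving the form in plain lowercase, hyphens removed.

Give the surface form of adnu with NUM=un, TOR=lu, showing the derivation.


underlying: va-adnu-bk
1. a, u -> 0 / V _: fires at position(s) 3: vadnubk
surface: vadnubk


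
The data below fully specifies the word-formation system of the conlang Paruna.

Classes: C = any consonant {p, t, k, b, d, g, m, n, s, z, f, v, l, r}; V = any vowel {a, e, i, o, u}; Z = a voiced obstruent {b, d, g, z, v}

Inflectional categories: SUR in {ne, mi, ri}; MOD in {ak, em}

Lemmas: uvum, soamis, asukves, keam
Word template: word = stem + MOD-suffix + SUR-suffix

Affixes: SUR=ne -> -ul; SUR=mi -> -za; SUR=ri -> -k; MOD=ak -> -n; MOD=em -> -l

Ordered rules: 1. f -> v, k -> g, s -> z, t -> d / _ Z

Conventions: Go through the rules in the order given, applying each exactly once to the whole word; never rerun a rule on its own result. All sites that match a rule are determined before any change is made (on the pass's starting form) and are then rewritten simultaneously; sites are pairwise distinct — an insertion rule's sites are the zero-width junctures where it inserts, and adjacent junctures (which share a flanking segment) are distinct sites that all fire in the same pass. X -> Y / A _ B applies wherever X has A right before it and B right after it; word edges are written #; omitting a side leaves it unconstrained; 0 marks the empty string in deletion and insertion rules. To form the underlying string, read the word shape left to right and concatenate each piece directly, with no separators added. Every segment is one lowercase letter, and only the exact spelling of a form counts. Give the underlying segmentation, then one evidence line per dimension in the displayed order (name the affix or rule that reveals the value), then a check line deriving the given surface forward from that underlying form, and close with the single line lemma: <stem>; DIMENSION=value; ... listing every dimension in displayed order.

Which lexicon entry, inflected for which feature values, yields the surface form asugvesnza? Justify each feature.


underlying: asukves-n-za
SUR=mi - signalled by the affix -za
MOD=ak - signalled by the affix -n
check: asukvesnza -> asugvesnza
lemma: asukves; SUR=mi; MOD=ak


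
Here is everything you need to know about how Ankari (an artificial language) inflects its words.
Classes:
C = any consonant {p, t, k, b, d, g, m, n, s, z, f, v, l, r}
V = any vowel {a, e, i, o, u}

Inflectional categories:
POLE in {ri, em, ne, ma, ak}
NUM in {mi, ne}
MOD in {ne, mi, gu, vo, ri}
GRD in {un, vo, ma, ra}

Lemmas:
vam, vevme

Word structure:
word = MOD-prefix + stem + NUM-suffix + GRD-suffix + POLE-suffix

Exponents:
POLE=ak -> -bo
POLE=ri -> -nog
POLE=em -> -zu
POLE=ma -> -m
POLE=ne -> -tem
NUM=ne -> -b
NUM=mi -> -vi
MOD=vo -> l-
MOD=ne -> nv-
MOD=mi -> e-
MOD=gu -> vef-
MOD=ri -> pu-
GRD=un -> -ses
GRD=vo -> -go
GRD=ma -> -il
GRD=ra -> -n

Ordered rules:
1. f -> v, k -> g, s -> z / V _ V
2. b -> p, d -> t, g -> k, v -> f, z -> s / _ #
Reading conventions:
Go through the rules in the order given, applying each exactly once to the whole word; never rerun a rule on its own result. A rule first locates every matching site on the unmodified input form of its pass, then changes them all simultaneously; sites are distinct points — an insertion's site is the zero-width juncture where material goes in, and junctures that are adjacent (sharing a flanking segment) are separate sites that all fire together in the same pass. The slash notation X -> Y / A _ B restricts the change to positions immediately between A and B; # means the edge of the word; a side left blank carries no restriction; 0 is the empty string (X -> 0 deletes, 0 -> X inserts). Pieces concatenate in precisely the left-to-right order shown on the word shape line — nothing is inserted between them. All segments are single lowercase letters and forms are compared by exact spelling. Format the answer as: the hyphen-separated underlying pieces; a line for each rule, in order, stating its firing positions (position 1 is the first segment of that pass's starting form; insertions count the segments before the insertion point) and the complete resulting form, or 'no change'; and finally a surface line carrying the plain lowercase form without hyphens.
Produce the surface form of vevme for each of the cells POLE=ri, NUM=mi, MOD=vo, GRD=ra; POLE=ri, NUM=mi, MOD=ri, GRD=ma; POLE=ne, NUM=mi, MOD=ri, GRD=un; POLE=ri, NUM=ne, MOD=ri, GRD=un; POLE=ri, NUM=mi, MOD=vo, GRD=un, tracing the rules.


cell POLE=ri, NUM=mi, MOD=vo, GRD=ra:
underlying: l-vevme-vi-n-nog
1. f -> v, k -> g, s -> z / V _ V: no change
2. b -> p, d -> t, g -> k, v -> f, z -> s / _ #: fires at position(s) 12: lvevmevinnok
surface: lvevmevinnok

cell POLE=ri, NUM=mi, MOD=ri, GRD=ma:
underlying: pu-vevme-vi-il-nog
1. f -> v, k -> g, s -> z / V _ V: no change
2. b -> p, d -> t, g -> k, v -> f, z -> s / _ #: fires at position(s) 14: puvevmeviilnok
surface: puvevmeviilnok

cell POLE=ne, NUM=mi, MOD=ri, GRD=un:
underlying: pu-vevme-vi-ses-tem
1. f -> v, k -> g, s -> z / V _ V: fires at position(s) 10: puvevmevizestem
2. b -> p, d -> t, g -> k, v -> f, z -> s / _ #: no change
surface: puvevmevizestem

cell POLE=ri, NUM=ne, MOD=ri, GRD=un:
underlying: pu-vevme-b-ses-nog
1. f -> v, k -> g, s -> z / V _ V: no change
2. b -> p, d -> t, g -> k, v -> f, z -> s / _ #: fires at position(s) 14: puvevmebsesnok
surface: puvevmebsesnok

cell POLE=ri, NUM=mi, MOD=vo, GRD=un:
underlying: l-vevme-vi-ses-nog
1. f -> v, k -> g, s -> z / V _ V: fires at position(s) 9: lvevmevizesnog
2. b -> p, d -> t, g -> k, v -> f, z -> s / _ #: fires at position(s) 14: lvevmevizesnok
surface: lvevmevizesnok


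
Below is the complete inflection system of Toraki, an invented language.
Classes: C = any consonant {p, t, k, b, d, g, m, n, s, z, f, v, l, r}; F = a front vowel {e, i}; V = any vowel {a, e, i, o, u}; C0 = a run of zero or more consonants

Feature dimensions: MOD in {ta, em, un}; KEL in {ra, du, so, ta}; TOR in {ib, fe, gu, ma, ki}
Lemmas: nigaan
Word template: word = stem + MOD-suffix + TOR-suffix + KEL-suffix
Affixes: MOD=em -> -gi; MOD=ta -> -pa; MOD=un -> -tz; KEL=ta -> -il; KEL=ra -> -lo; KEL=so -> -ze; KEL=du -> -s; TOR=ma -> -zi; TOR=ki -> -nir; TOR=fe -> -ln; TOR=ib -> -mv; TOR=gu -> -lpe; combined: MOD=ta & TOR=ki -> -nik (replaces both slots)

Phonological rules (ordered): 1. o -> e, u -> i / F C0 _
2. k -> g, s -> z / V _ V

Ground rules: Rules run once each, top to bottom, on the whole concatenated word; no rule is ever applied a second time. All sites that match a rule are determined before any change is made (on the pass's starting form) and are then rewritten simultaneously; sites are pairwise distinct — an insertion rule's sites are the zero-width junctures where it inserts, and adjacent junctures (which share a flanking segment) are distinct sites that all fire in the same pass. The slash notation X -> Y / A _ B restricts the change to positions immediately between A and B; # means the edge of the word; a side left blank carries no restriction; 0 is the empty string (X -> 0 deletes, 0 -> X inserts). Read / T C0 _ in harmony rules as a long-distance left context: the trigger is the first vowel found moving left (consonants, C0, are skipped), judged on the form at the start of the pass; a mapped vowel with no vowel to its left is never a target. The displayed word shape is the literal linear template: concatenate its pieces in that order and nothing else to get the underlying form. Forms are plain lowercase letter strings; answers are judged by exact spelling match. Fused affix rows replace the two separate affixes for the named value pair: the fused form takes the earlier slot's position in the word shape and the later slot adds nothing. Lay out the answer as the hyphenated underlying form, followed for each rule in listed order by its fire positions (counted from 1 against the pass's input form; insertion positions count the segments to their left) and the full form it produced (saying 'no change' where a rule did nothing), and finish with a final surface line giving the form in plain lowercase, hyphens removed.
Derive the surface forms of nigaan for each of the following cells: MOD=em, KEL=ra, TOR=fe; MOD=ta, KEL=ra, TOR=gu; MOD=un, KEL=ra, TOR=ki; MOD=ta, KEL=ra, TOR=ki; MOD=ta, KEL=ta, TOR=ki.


cell MOD=em, KEL=ra, TOR=fe:
underlying: nigaan-gi-ln-lo
1. o -> e, u -> i / F C0 _: fires at position(s) 12: nigaangilnle
2. k -> g, s -> z / V _ V: no change
surface: nigaangilnle

cell MOD=ta, KEL=ra, TOR=gu:
underlying: nigaan-pa-lpe-lo
1. o -> e, u -> i / F C0 _: fires at position(s) 13: nigaanpalpele
2. k -> g, s -> z / V _ V: no change
surface: nigaanpalpele

cell MOD=un, KEL=ra, TOR=ki:
underlying: nigaan-tz-nir-lo
1. o -> e, u -> i / F C0 _: fires at position(s) 13: nigaantznirle
2. k -> g, s -> z / V _ V: no change
surface: nigaantznirle

cell MOD=ta, KEL=ra, TOR=ki:
underlying: nigaan-nik-lo
1. o -> e, u -> i / F C0 _: fires at position(s) 11: nigaannikle
2. k -> g, s -> z / V _ V: no change
surface: nigaannikle

cell MOD=ta, KEL=ta, TOR=ki:
underlying: nigaan-nik-il
1. o -> e, u -> i / F C0 _: no change
2. k -> g, s -> z / V _ V: fires at position(s) 9: nigaannigil
surface: nigaannigil
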